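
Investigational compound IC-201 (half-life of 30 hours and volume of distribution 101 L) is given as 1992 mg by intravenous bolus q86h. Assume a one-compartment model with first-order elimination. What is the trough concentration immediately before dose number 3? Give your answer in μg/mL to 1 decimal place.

f = (1/2)^(τ/t½) = (1/2)^(86/30) ≈ 0.1371.
C₀ = D/Vd = 1992/101 ≈ 19.723 μg/mL.
Before the 3rd dose, 2 doses have been given. Superposition: Cmin = C₀·(f + f²).
≈ 19.723 × (0.1371 + 0.0188) ≈ 19.723 × 0.1559 ≈ 3.075 μg/mL.

3.1 μg/mL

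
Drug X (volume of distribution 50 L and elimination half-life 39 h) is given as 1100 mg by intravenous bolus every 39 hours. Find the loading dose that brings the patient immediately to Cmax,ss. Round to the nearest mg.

2200 mg

f = (1/2)^(39/39) ≈ 0.500000; accumulation ratio R = 1/(1−f) ≈ 2.00000.
Loading dose to hit Cmax,ss on first dose: D_load = D_maint·R ≈ 1100 × 2.00000 ≈ 2200.00 mg.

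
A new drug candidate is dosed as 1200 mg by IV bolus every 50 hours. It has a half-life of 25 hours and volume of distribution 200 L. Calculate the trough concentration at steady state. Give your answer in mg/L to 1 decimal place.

τ = 50 h = 2 half-lives, so f = (1/2)^2 = 0.25.
Accumulation ratio R = 1/(1 − f) = 1/0.75 = 4/3.
Single-dose peak C₀ = D/Vd = 1200/200 = 6 mg/L.
Steady-state peak Cmax,ss = C₀·R = 6 × 4/3 ≈ 8.000 mg/L.
Steady-state trough Cmin,ss = Cmax,ss·f ≈ 8.000 × 0.25 ≈ 2.000 mg/L.

2.0 mg/L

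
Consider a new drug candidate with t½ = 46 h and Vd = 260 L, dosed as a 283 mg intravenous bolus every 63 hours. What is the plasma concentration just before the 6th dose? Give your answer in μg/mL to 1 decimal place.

0.7 μg/mL

f = (1/2)^(τ/t½) = (1/2)^(63/46) ≈ 0.3870.
C₀ = D/Vd = 283/260 ≈ 1.088 μg/mL.
Before the 6th dose, 5 doses have been given. Superposition: Cmin = C₀·(f + f² + … + f^5).
≈ 1.088 × (0.3870 + 0.1498 + 0.0580 + 0.0224 + 0.0087) ≈ 1.088 × 0.6259 ≈ 0.681 μg/mL.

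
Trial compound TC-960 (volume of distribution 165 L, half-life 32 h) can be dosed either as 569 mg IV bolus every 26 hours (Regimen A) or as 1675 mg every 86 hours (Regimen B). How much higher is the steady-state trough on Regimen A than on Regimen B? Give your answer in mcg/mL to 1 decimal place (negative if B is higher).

Regimen A: f = (1/2)^(26/32) ≈ 0.5694; Cmin,ss = (569/165)·f/(1−f) ≈ 4.560 mcg/mL.
Regimen B: f = (1/2)^(86/32) ≈ 0.1552; Cmin,ss = (1675/165)·f/(1−f) ≈ 1.865 mcg/mL.
Difference ≈ 4.560 − 1.865 ≈ 2.695 mcg/mL.

2.7 mcg/mL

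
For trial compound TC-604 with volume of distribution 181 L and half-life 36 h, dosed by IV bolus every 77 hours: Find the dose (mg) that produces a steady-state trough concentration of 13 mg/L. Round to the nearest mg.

τ/t½ = 77/36 ≈ 2.1389, so f = (1/2)^(77/36) ≈ 0.227055.
Cmin,ss = (D/Vd)·f/(1−f), so D = Cmin,ss·Vd·(1−f)/f.
D = 13 × 181 × (1−f)/f ≈ 13 × 181 × 3.40422 ≈ 8010.13 mg.

8010 mg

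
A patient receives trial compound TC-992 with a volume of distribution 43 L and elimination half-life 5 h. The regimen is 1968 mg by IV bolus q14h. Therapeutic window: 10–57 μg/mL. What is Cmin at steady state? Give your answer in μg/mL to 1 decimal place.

τ/t½ = 14/5 ≈ 2.8, so fraction remaining f = (1/2)^(14/5) ≈ 0.1436.
At steady state, accumulation factor R = 1/(1 − e^(−kτ)) ≈ 1.1677.
Single-dose peak C₀ = D/Vd = 1968/43 ≈ 45.767 μg/mL.
Cmax,ss = C₀/(1 − f) ≈ 45.767/0.8564 ≈ 53.441 μg/mL.
Steady-state trough Cmin,ss = Cmax,ss·f ≈ 53.441 × 0.1436 ≈ 7.674 μg/mL.
Trough 7.7 μg/mL vs MEC 10 μg/mL: subtherapeutic.

7.7 μg/mL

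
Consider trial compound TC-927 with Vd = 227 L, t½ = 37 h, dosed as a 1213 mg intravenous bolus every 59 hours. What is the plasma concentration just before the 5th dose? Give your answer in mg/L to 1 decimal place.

f = (1/2)^(τ/t½) = (1/2)^(59/37) ≈ 0.3311.
C₀ = D/Vd = 1213/227 ≈ 5.344 mg/L.
Before the 5th dose, 4 doses have been given. Superposition: Cmin = C₀·(f + f² + … + f^4).
≈ 5.344 × (0.3311 + 0.1096 + 0.0363 + 0.0120) ≈ 5.344 × 0.4890 ≈ 2.613 mg/L.

2.6 mg/L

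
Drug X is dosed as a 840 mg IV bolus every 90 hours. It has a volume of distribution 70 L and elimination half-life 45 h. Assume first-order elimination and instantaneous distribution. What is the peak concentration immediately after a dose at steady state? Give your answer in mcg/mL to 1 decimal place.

16.0 mcg/mL

The dosing interval is 2 half-lives, so f = 2^(−2) = 0.25.
At steady state, R = 1/(1 − 0.25) = 4/3.
Single-dose peak C₀ = D/Vd = 840/70 = 12 mcg/mL.
Steady-state peak Cmax,ss = C₀·R = 12 × 4/3 ≈ 16.000 mcg/mL.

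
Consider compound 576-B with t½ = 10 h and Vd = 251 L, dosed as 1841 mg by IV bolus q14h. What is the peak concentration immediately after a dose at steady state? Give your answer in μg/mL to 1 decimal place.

11.8 μg/mL

k = ln2/t½ = ln2/10 ≈ 0.069315 h⁻¹; fraction remaining f = e^(−kτ) = e^(−0.069315×14) ≈ 0.3789.
Accumulation ratio R = 1/(1 − f) ≈ 1/0.6211 ≈ 1.6100.
Single-dose peak C₀ = D/Vd = 1841/251 ≈ 7.335 μg/mL.
Cmax,ss = C₀/(1 − f) ≈ 7.335/0.6211 ≈ 11.810 μg/mL.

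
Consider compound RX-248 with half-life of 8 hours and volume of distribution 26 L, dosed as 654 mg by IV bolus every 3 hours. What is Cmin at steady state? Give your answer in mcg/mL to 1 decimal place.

τ/t½ = 3/8 ≈ 0.375, so fraction remaining f = (1/2)^(3/8) ≈ 0.7711.
Single-dose peak C₀ = D/Vd = 654/26 ≈ 25.154 mcg/mL.
Steady-state trough Cmin,ss = C₀·f/(1−f) ≈ 25.154 × 0.7711/0.2289 ≈ 84.737 mcg/mL.

84.7 mcg/mL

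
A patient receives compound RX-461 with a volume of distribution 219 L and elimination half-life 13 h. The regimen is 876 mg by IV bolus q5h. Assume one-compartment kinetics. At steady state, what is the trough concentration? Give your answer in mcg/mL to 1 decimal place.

k = ln2/t½ = ln2/13 ≈ 0.053319 h⁻¹; fraction remaining f = e^(−kτ) = e^(−0.053319×5) ≈ 0.7660.
Accumulation ratio R = 1/(1 − f) ≈ 1/0.2340 ≈ 4.2735.
Single-dose peak C₀ = D/Vd = 876/219 ≈ 4.000 mcg/mL.
Steady-state peak Cmax,ss = C₀·R ≈ 4.000 × 4.2735 ≈ 17.094 mcg/mL.
Steady-state trough Cmin,ss = Cmax,ss·f ≈ 17.094 × 0.7660 ≈ 13.094 mcg/mL.

13.1 mcg/mL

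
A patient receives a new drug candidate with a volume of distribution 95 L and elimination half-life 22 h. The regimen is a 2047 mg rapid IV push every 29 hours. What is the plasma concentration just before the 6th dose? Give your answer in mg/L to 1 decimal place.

14.3 mg/L

f = (1/2)^(τ/t½) = (1/2)^(29/22) ≈ 0.4010.
C₀ = D/Vd = 2047/95 ≈ 21.547 mg/L.
Before the 6th dose, 5 doses have been given. Superposition: Cmin = C₀·(f + f² + … + f^5).
≈ 21.547 × (0.4010 + 0.1608 + 0.0645 + 0.0259 + 0.0104) ≈ 21.547 × 0.6626 ≈ 14.277 mg/L.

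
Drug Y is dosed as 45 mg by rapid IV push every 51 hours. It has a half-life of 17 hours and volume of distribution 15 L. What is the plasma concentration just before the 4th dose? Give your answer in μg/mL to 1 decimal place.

0.4 μg/mL

f = (1/2)^(τ/t½) = (1/2)^(51/17) ≈ 0.1250.
C₀ = D/Vd = 45/15 ≈ 3.000 μg/mL.
Before the 4th dose, 3 doses have been given. Superposition: Cmin = C₀·(f + f² + … + f^3).
≈ 3.000 × (0.1250 + 0.0156 + 0.0020) ≈ 3.000 × 0.1426 ≈ 0.428 μg/mL.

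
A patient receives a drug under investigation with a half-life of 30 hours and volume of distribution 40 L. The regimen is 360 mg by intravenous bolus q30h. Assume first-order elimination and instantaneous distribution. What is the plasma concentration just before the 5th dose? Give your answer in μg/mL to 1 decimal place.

8.4 μg/mL

f = (1/2)^(τ/t½) = (1/2)^(30/30) ≈ 0.5000.
C₀ = D/Vd = 360/40 ≈ 9.000 μg/mL.
Before the 5th dose, 4 doses have been given. Superposition: Cmin = C₀·(f + f² + … + f^4).
≈ 9.000 × (0.5000 + 0.2500 + 0.1250 + 0.0625) ≈ 9.000 × 0.9375 ≈ 8.438 μg/mL.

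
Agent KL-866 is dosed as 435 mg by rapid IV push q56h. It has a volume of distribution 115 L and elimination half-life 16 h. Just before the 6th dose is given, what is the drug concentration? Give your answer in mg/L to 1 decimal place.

f = (1/2)^(τ/t½) = (1/2)^(56/16) ≈ 0.0884.
C₀ = D/Vd = 435/115 ≈ 3.783 mg/L.
Before the 6th dose, 5 doses have been given. Superposition: Cmin = C₀·(f + f² + … + f^5).
≈ 3.783 × (0.0884 + 0.0078 + 0.0007 + 0.0001 + 0.0000) ≈ 3.783 × 0.0970 ≈ 0.367 mg/L.

0.4 mg/L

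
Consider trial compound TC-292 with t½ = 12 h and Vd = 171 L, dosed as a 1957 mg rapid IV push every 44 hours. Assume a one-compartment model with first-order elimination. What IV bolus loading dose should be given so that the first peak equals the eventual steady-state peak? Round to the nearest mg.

2124 mg

f = (1/2)^(44/12) ≈ 0.078745; accumulation ratio R = 1/(1−f) ≈ 1.08548.
Loading dose to hit Cmax,ss on first dose: D_load = D_maint·R ≈ 1957 × 1.08548 ≈ 2124.28 mg.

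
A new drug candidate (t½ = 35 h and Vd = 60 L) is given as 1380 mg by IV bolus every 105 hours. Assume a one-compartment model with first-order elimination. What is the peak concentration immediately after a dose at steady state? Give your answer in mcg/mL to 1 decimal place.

τ = 105 h = 3 half-lives, so f = (1/2)^3 = 0.125.
Accumulation ratio R = 1/(1 − f) = 1/0.875 = 8/7.
Single-dose peak C₀ = D/Vd = 1380/60 = 23 mcg/mL.
Steady-state peak Cmax,ss = C₀·R = 23 × 8/7 ≈ 26.286 mcg/mL.

26.3 mcg/mL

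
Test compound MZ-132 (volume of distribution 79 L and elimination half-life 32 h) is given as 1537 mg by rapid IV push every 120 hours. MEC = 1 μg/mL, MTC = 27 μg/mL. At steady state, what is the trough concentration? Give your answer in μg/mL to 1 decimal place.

Over one 120-h interval, 120/32 ≈ 3.75 half-lives elapse, leaving f ≈ 0.0743 of each dose.
Each bolus raises the concentration by D/Vd = 1537/79 ≈ 19.456 μg/mL.
Steady-state trough Cmin,ss = C₀·f/(1−f) ≈ 19.456 × 0.0743/0.9257 ≈ 1.562 μg/mL.
Trough 1.6 μg/mL vs MEC 1 μg/mL: adequate.

1.6 μg/mL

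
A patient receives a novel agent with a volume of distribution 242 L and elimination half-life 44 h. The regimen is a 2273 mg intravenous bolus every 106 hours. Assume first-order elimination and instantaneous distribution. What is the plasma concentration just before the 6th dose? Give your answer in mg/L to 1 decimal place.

2.2 mg/L

f = (1/2)^(τ/t½) = (1/2)^(106/44) ≈ 0.1883.
C₀ = D/Vd = 2273/242 ≈ 9.393 mg/L.
Before the 6th dose, 5 doses have been given. Superposition: Cmin = C₀·(f + f² + … + f^5).
≈ 9.393 × (0.1883 + 0.0355 + 0.0067 + 0.0013 + 0.0002) ≈ 9.393 × 0.2320 ≈ 2.179 mg/L.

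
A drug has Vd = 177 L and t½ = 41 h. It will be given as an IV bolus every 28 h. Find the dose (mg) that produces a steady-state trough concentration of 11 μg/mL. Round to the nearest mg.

τ/t½ = 28/41 ≈ 0.68293, so f = (1/2)^(28/41) ≈ 0.622900.
Cmin,ss = (D/Vd)·f/(1−f), so D = Cmin,ss·Vd·(1−f)/f.
D = 11 × 177 × (1−f)/f ≈ 11 × 177 × 0.60539 ≈ 1178.69 mg.

1179 mg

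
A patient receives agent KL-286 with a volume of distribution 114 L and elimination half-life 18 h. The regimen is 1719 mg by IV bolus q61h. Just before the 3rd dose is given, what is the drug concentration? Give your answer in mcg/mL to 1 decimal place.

1.6 mcg/mL

f = (1/2)^(τ/t½) = (1/2)^(61/18) ≈ 0.0955.
C₀ = D/Vd = 1719/114 ≈ 15.079 mcg/mL.
Before the 3rd dose, 2 doses have been given. Superposition: Cmin = C₀·(f + f²).
≈ 15.079 × (0.0955 + 0.0091) ≈ 15.079 × 0.1046 ≈ 1.577 mcg/mL.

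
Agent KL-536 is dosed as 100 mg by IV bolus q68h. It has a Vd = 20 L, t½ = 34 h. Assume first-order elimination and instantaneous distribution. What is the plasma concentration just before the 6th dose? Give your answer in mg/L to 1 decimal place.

1.7 mg/L

f = (1/2)^(τ/t½) = (1/2)^(68/34) ≈ 0.2500.
C₀ = D/Vd = 100/20 ≈ 5.000 mg/L.
Before the 6th dose, 5 doses have been given. Superposition: Cmin = C₀·(f + f² + … + f^5).
≈ 5.000 × (0.2500 + 0.0625 + 0.0156 + 0.0039 + 0.0010) ≈ 5.000 × 0.3330 ≈ 1.665 mg/L.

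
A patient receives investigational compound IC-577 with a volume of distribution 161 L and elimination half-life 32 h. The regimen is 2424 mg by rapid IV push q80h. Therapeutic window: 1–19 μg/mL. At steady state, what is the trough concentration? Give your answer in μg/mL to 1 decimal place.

Over one 80-h interval, 80/32 ≈ 2.5 half-lives elapse, leaving f ≈ 0.1768 of each dose.
At steady state, accumulation factor R = 1/(1 − e^(−kτ)) ≈ 1.2148.
Single-dose peak C₀ = D/Vd = 2424/161 ≈ 15.056 μg/mL.
Steady-state peak Cmax,ss = C₀·R ≈ 15.056 × 1.2148 ≈ 18.290 μg/mL.
One interval later, Cmin,ss = Cmax,ss·e^(−kτ) ≈ 18.290 × 0.1768 ≈ 3.234 μg/mL.
Trough 3.2 μg/mL vs MEC 1 μg/mL: adequate.

3.2 μg/mL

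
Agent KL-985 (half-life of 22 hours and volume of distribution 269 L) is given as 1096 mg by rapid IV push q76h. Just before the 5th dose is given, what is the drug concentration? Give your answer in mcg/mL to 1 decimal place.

f = (1/2)^(τ/t½) = (1/2)^(76/22) ≈ 0.0912.
C₀ = D/Vd = 1096/269 ≈ 4.074 mcg/mL.
Before the 5th dose, 4 doses have been given. Superposition: Cmin = C₀·(f + f² + … + f^4).
≈ 4.074 × (0.0912 + 0.0083 + 0.0008 + 0.0001) ≈ 4.074 × 0.1004 ≈ 0.409 mcg/mL.

0.4 mcg/mL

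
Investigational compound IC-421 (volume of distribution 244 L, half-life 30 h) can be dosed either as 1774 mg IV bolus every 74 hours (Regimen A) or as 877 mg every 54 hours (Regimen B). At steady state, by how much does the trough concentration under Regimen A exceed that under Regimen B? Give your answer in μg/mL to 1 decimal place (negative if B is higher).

Regimen A: f = (1/2)^(74/30) ≈ 0.1809; Cmin,ss = (1774/244)·f/(1−f) ≈ 1.606 μg/mL.
Regimen B: f = (1/2)^(54/30) ≈ 0.2872; Cmin,ss = (877/244)·f/(1−f) ≈ 1.448 μg/mL.
Difference ≈ 1.606 − 1.448 ≈ 0.158 μg/mL.

0.2 μg/mL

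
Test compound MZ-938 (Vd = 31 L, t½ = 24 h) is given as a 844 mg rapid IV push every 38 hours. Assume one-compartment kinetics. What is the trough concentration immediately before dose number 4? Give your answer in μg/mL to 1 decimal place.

13.1 μg/mL

f = (1/2)^(τ/t½) = (1/2)^(38/24) ≈ 0.3337.
C₀ = D/Vd = 844/31 ≈ 27.226 μg/mL.
Before the 4th dose, 3 doses have been given. Superposition: Cmin = C₀·(f + f² + … + f^3).
≈ 27.226 × (0.3337 + 0.1114 + 0.0372) ≈ 27.226 × 0.4823 ≈ 13.131 μg/mL.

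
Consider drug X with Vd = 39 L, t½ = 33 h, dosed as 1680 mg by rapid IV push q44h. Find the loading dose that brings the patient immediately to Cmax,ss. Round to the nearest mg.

2785 mg

f = (1/2)^(44/33) ≈ 0.396850; accumulation ratio R = 1/(1−f) ≈ 1.65796.
Loading dose to hit Cmax,ss on first dose: D_load = D_maint·R ≈ 1680 × 1.65796 ≈ 2785.37 mg.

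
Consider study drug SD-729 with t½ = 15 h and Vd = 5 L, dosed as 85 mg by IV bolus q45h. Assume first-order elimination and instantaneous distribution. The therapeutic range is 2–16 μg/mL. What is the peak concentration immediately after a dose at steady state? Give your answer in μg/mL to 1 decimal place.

The dosing interval is 3 half-lives, so f = 2^(−3) = 0.125.
At steady state, R = 1/(1 − 0.125) = 8/7.
Single-dose peak C₀ = D/Vd = 85/5 = 17 μg/mL.
Steady-state peak Cmax,ss = C₀·R = 17 × 8/7 ≈ 19.429 μg/mL.
Peak 19.4 μg/mL vs MTC 16 μg/mL: exceeds toxic threshold.

19.4 μg/mL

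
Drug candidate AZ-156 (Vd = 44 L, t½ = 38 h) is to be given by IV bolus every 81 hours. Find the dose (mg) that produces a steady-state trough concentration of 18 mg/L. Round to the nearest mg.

τ/t½ = 81/38 ≈ 2.1316, so f = (1/2)^(81/38) ≈ 0.228208.
Cmin,ss = (D/Vd)·f/(1−f), so D = Cmin,ss·Vd·(1−f)/f.
D = 18 × 44 × (1−f)/f ≈ 18 × 44 × 3.38197 ≈ 2678.52 mg.

2679 mg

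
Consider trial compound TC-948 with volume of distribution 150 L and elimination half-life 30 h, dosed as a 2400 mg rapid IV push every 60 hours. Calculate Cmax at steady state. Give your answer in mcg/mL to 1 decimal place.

The dosing interval is 2 half-lives, so f = 2^(−2) = 0.25.
At steady state, R = 1/(1 − 0.25) = 4/3.
Single-dose peak C₀ = D/Vd = 2400/150 = 16 mcg/mL.
Steady-state peak Cmax,ss = C₀·R = 16 × 4/3 ≈ 21.333 mcg/mL.

21.3 mcg/mL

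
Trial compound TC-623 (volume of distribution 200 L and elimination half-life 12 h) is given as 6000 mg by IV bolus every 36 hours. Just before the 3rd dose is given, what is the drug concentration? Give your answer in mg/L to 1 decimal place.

4.2 mg/L

f = (1/2)^(τ/t½) = (1/2)^(36/12) ≈ 0.1250.
C₀ = D/Vd = 6000/200 ≈ 30.000 mg/L.
Before the 3rd dose, 2 doses have been given. Superposition: Cmin = C₀·(f + f²).
≈ 30.000 × (0.1250 + 0.0156) ≈ 30.000 × 0.1406 ≈ 4.218 mg/L.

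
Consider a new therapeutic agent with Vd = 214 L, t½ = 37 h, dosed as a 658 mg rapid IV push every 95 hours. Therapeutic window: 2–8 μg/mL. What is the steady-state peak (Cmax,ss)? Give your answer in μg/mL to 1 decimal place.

Over one 95-h interval, 95/37 ≈ 2.5676 half-lives elapse, leaving f ≈ 0.1687 of each dose.
Accumulation ratio R = 1/(1 − f) ≈ 1/0.8313 ≈ 1.2029.
Each bolus raises the concentration by D/Vd = 658/214 ≈ 3.075 μg/mL.
Cmax,ss = C₀/(1 − f) ≈ 3.075/0.8313 ≈ 3.699 μg/mL.
Peak 3.7 μg/mL vs MTC 8 μg/mL: below toxic threshold.

3.7 μg/mL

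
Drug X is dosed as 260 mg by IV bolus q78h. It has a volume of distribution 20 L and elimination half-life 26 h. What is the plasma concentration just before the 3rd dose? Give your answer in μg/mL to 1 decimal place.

f = (1/2)^(τ/t½) = (1/2)^(78/26) ≈ 0.1250.
C₀ = D/Vd = 260/20 ≈ 13.000 μg/mL.
Before the 3rd dose, 2 doses have been given. Superposition: Cmin = C₀·(f + f²).
≈ 13.000 × (0.1250 + 0.0156) ≈ 13.000 × 0.1406 ≈ 1.828 μg/mL.

1.8 μg/mL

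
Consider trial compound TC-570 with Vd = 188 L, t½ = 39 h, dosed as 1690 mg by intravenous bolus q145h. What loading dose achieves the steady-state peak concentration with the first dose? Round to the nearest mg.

f = (1/2)^(145/39) ≈ 0.075995; accumulation ratio R = 1/(1−f) ≈ 1.08225.
Loading dose to hit Cmax,ss on first dose: D_load = D_maint·R ≈ 1690 × 1.08225 ≈ 1829.00 mg.

1829 mg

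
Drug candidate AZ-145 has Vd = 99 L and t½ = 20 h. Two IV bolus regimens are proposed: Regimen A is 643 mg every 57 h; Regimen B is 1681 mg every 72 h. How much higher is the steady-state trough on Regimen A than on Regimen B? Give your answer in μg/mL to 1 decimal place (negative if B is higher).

Regimen A: f = (1/2)^(57/20) ≈ 0.1387; Cmin,ss = (643/99)·f/(1−f) ≈ 1.046 μg/mL.
Regimen B: f = (1/2)^(72/20) ≈ 0.0825; Cmin,ss = (1681/99)·f/(1−f) ≈ 1.527 μg/mL.
Difference ≈ 1.046 − 1.527 ≈ -0.481 μg/mL.

-0.5 μg/mL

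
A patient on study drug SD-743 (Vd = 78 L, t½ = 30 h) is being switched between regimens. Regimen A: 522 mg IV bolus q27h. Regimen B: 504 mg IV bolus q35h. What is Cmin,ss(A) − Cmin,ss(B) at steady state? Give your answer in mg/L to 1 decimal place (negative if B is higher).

Regimen A: f = (1/2)^(27/30) ≈ 0.5359; Cmin,ss = (522/78)·f/(1−f) ≈ 7.728 mg/L.
Regimen B: f = (1/2)^(35/30) ≈ 0.4454; Cmin,ss = (504/78)·f/(1−f) ≈ 5.189 mg/L.
Difference ≈ 7.728 − 5.189 ≈ 2.539 mg/L.

2.5 mg/L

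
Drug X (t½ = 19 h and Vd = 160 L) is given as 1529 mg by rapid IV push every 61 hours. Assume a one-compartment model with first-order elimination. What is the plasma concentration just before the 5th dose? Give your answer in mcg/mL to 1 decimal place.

1.2 mcg/mL

f = (1/2)^(τ/t½) = (1/2)^(61/19) ≈ 0.1080.
C₀ = D/Vd = 1529/160 ≈ 9.556 mcg/mL.
Before the 5th dose, 4 doses have been given. Superposition: Cmin = C₀·(f + f² + … + f^4).
≈ 9.556 × (0.1080 + 0.0117 + 0.0013 + 0.0001) ≈ 9.556 × 0.1211 ≈ 1.157 mcg/mL.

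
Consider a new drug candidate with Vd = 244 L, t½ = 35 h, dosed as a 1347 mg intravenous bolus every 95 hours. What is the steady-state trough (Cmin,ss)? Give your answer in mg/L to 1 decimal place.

k = ln2/t½ = ln2/35 ≈ 0.019804 h⁻¹; fraction remaining f = e^(−kτ) = e^(−0.019804×95) ≈ 0.1524.
Accumulation ratio R = 1/(1 − f) ≈ 1/0.8476 ≈ 1.1798.
Single-dose peak C₀ = D/Vd = 1347/244 ≈ 5.520 mg/L.
Steady-state peak Cmax,ss = C₀·R ≈ 5.520 × 1.1798 ≈ 6.512 mg/L.
One interval later, Cmin,ss = Cmax,ss·e^(−kτ) ≈ 6.512 × 0.1524 ≈ 0.992 mg/L.

1.0 mg/L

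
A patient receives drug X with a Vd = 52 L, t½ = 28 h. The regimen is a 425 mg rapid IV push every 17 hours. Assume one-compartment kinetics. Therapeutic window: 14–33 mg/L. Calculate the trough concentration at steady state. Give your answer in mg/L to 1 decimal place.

15.6 mg/L

Over one 17-h interval, 17/28 ≈ 0.60714 half-lives elapse, leaving f ≈ 0.6565 of each dose.
Single-dose peak C₀ = D/Vd = 425/52 ≈ 8.173 mg/L.
Steady-state trough Cmin,ss = C₀·f/(1−f) ≈ 8.173 × 0.6565/0.3435 ≈ 15.620 mg/L.
Trough 15.6 mg/L vs MEC 14 mg/L: adequate.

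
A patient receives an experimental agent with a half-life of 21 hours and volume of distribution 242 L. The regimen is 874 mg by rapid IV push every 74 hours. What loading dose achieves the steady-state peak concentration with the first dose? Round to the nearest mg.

957 mg

f = (1/2)^(74/21) ≈ 0.086942; accumulation ratio R = 1/(1−f) ≈ 1.09522.
Loading dose to hit Cmax,ss on first dose: D_load = D_maint·R ≈ 874 × 1.09522 ≈ 957.22 mg.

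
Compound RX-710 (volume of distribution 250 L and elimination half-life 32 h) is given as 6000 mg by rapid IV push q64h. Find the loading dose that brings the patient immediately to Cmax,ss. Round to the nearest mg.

f = (1/2)^(64/32) ≈ 0.250000; accumulation ratio R = 1/(1−f) ≈ 1.33333.
Loading dose to hit Cmax,ss on first dose: D_load = D_maint·R ≈ 6000 × 1.33333 ≈ 7999.98 mg.

8000 mg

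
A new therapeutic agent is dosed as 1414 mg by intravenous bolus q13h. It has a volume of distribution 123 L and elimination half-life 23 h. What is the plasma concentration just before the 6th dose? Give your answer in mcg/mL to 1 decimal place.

f = (1/2)^(τ/t½) = (1/2)^(13/23) ≈ 0.6759.
C₀ = D/Vd = 1414/123 ≈ 11.496 mcg/mL.
Before the 6th dose, 5 doses have been given. Superposition: Cmin = C₀·(f + f² + … + f^5).
≈ 11.496 × (0.6759 + 0.4568 + 0.3088 + 0.2087 + 0.1411) ≈ 11.496 × 1.7913 ≈ 20.593 mcg/mL.

20.6 mcg/mL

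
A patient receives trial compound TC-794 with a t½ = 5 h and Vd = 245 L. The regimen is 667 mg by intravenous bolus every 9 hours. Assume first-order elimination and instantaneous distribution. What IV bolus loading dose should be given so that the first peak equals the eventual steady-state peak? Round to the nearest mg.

936 mg

f = (1/2)^(9/5) ≈ 0.287175; accumulation ratio R = 1/(1−f) ≈ 1.40287.
Loading dose to hit Cmax,ss on first dose: D_load = D_maint·R ≈ 667 × 1.40287 ≈ 935.71 mg.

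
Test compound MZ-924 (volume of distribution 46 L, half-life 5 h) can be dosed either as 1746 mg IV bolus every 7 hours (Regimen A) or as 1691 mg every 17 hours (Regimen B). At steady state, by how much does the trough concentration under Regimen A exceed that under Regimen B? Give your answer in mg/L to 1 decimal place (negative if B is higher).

Regimen A: f = (1/2)^(7/5) ≈ 0.3789; Cmin,ss = (1746/46)·f/(1−f) ≈ 23.155 mg/L.
Regimen B: f = (1/2)^(17/5) ≈ 0.0947; Cmin,ss = (1691/46)·f/(1−f) ≈ 3.845 mg/L.
Difference ≈ 23.155 − 3.845 ≈ 19.310 mg/L.

19.3 mg/L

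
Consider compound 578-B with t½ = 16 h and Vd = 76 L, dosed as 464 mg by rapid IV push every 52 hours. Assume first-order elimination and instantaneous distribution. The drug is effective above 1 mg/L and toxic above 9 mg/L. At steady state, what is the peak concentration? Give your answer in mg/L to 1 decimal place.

6.8 mg/L

Over one 52-h interval, 52/16 ≈ 3.25 half-lives elapse, leaving f ≈ 0.1051 of each dose.
At steady state, accumulation factor R = 1/(1 − e^(−kτ)) ≈ 1.1174.
Single-dose peak C₀ = D/Vd = 464/76 ≈ 6.105 mg/L.
Steady-state peak Cmax,ss = C₀·R ≈ 6.105 × 1.1174 ≈ 6.822 mg/L.
Peak 6.8 mg/L vs MTC 9 mg/L: below toxic threshold.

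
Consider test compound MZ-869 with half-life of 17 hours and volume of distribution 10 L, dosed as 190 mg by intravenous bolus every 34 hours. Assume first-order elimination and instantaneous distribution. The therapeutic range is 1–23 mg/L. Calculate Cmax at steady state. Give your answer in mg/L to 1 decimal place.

25.3 mg/L

The dosing interval is 2 half-lives, so f = 2^(−2) = 0.25.
At steady state, R = 1/(1 − 0.25) = 4/3.
Single-dose peak C₀ = D/Vd = 190/10 = 19 mg/L.
Steady-state peak Cmax,ss = C₀·R = 19 × 4/3 ≈ 25.333 mg/L.
Peak 25.3 mg/L vs MTC 23 mg/L: exceeds toxic threshold.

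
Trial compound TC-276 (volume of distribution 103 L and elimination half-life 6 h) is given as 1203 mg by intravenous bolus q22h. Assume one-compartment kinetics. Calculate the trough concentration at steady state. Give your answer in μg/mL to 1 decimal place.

Over one 22-h interval, 22/6 ≈ 3.6667 half-lives elapse, leaving f ≈ 0.0787 of each dose.
At steady state, accumulation factor R = 1/(1 − e^(−kτ)) ≈ 1.0854.
Single-dose peak C₀ = D/Vd = 1203/103 ≈ 11.680 μg/mL.
Cmax,ss = C₀/(1 − f) ≈ 11.680/0.9213 ≈ 12.678 μg/mL.
One interval later, Cmin,ss = Cmax,ss·e^(−kτ) ≈ 12.678 × 0.0787 ≈ 0.998 μg/mL.

1.0 μg/mL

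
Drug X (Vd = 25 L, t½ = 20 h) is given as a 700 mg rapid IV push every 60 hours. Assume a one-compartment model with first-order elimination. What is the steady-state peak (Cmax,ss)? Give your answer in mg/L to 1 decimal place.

τ = 60 h = 3 half-lives, so f = (1/2)^3 = 0.125.
At steady state, R = 1/(1 − 0.125) = 8/7.
Single-dose peak C₀ = D/Vd = 700/25 = 28 mg/L.
Steady-state peak Cmax,ss = C₀·R = 28 × 8/7 ≈ 32.000 mg/L.

32.0 mg/L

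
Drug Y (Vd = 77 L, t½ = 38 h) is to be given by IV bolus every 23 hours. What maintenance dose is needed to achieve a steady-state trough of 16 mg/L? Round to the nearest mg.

642 mg

τ/t½ = 23/38 ≈ 0.60526, so f = (1/2)^(23/38) ≈ 0.657351.
Cmin,ss = (D/Vd)·f/(1−f), so D = Cmin,ss·Vd·(1−f)/f.
D = 16 × 77 × (1−f)/f ≈ 16 × 77 × 0.52126 ≈ 642.19 mg.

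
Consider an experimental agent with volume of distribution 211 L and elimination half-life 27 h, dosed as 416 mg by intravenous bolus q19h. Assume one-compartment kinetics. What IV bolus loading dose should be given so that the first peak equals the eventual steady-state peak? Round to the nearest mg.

1078 mg

f = (1/2)^(19/27) ≈ 0.613994; accumulation ratio R = 1/(1−f) ≈ 2.59063.
Loading dose to hit Cmax,ss on first dose: D_load = D_maint·R ≈ 416 × 2.59063 ≈ 1077.70 mg.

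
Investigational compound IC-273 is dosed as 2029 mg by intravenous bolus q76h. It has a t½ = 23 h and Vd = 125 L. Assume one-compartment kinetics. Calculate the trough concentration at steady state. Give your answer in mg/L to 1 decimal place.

1.8 mg/L

τ/t½ = 76/23 ≈ 3.3043, so fraction remaining f = (1/2)^(76/23) ≈ 0.1012.
Each bolus raises the concentration by D/Vd = 2029/125 ≈ 16.232 mg/L.
Steady-state trough Cmin,ss = C₀·f/(1−f) ≈ 16.232 × 0.1012/0.8988 ≈ 1.828 mg/L.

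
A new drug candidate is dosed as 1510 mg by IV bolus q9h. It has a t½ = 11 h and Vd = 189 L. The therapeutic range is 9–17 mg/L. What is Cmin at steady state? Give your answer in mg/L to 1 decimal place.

10.5 mg/L

Over one 9-h interval, 9/11 ≈ 0.81818 half-lives elapse, leaving f ≈ 0.5672 of each dose.
Each bolus raises the concentration by D/Vd = 1510/189 ≈ 7.989 mg/L.
Steady-state trough Cmin,ss = C₀·f/(1−f) ≈ 7.989 × 0.5672/0.4328 ≈ 10.470 mg/L.
Trough 10.5 mg/L vs MEC 9 mg/L: adequate.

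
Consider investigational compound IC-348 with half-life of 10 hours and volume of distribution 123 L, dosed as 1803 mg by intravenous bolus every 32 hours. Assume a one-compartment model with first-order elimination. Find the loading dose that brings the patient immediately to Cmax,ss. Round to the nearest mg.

f = (1/2)^(32/10) ≈ 0.108819; accumulation ratio R = 1/(1−f) ≈ 1.12211.
Loading dose to hit Cmax,ss on first dose: D_load = D_maint·R ≈ 1803 × 1.12211 ≈ 2023.16 mg.

2023 mg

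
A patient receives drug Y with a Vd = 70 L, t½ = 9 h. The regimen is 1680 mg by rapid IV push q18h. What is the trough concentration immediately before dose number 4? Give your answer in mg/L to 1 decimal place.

7.9 mg/L

f = (1/2)^(τ/t½) = (1/2)^(18/9) ≈ 0.2500.
C₀ = D/Vd = 1680/70 ≈ 24.000 mg/L.
Before the 4th dose, 3 doses have been given. Superposition: Cmin = C₀·(f + f² + … + f^3).
≈ 24.000 × (0.2500 + 0.0625 + 0.0156) ≈ 24.000 × 0.3281 ≈ 7.874 mg/L.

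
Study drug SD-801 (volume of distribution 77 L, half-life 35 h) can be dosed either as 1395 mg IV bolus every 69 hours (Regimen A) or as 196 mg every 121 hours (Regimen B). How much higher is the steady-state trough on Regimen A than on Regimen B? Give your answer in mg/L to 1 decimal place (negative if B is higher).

5.9 mg/L

Regimen A: f = (1/2)^(69/35) ≈ 0.2550; Cmin,ss = (1395/77)·f/(1−f) ≈ 6.201 mg/L.
Regimen B: f = (1/2)^(121/35) ≈ 0.0911; Cmin,ss = (196/77)·f/(1−f) ≈ 0.255 mg/L.
Difference ≈ 6.201 − 0.255 ≈ 5.946 mg/L.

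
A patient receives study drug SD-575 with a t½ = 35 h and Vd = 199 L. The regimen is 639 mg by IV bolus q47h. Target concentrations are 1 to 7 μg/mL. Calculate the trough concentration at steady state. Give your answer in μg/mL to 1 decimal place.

Over one 47-h interval, 47/35 ≈ 1.3429 half-lives elapse, leaving f ≈ 0.3942 of each dose.
At steady state, accumulation factor R = 1/(1 − e^(−kτ)) ≈ 1.6507.
Single-dose peak C₀ = D/Vd = 639/199 ≈ 3.211 μg/mL.
Steady-state peak Cmax,ss = C₀·R ≈ 3.211 × 1.6507 ≈ 5.300 μg/mL.
Steady-state trough Cmin,ss = Cmax,ss·f ≈ 5.300 × 0.3942 ≈ 2.089 μg/mL.
Trough 2.1 μg/mL vs MEC 1 μg/mL: adequate.

2.1 μg/mL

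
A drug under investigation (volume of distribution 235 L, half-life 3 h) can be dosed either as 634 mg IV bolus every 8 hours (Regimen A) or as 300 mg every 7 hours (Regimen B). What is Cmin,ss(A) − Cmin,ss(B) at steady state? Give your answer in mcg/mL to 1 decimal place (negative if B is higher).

Regimen A: f = (1/2)^(8/3) ≈ 0.1575; Cmin,ss = (634/235)·f/(1−f) ≈ 0.504 mcg/mL.
Regimen B: f = (1/2)^(7/3) ≈ 0.1984; Cmin,ss = (300/235)·f/(1−f) ≈ 0.316 mcg/mL.
Difference ≈ 0.504 − 0.316 ≈ 0.188 mcg/mL.

0.2 mcg/mL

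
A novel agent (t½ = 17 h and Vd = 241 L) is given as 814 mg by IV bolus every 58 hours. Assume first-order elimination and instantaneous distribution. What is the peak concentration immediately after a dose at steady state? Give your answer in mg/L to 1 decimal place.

3.7 mg/L

Over one 58-h interval, 58/17 ≈ 3.4118 half-lives elapse, leaving f ≈ 0.0940 of each dose.
Accumulation ratio R = 1/(1 − f) ≈ 1/0.9060 ≈ 1.1038.
Single-dose peak C₀ = D/Vd = 814/241 ≈ 3.378 mg/L.
Steady-state peak Cmax,ss = C₀·R ≈ 3.378 × 1.1038 ≈ 3.729 mg/L.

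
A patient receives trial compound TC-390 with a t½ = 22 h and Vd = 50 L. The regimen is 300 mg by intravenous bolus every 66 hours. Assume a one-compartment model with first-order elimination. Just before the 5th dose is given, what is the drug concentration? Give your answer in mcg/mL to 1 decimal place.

0.9 mcg/mL

f = (1/2)^(τ/t½) = (1/2)^(66/22) ≈ 0.1250.
C₀ = D/Vd = 300/50 ≈ 6.000 mcg/mL.
Before the 5th dose, 4 doses have been given. Superposition: Cmin = C₀·(f + f² + … + f^4).
≈ 6.000 × (0.1250 + 0.0156 + 0.0020 + 0.0002) ≈ 6.000 × 0.1428 ≈ 0.857 mcg/mL.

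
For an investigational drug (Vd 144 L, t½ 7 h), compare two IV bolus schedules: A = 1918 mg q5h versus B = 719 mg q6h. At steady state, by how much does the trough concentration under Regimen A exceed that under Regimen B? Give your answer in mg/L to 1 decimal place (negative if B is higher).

Regimen A: f = (1/2)^(5/7) ≈ 0.6095; Cmin,ss = (1918/144)·f/(1−f) ≈ 20.789 mg/L.
Regimen B: f = (1/2)^(6/7) ≈ 0.5520; Cmin,ss = (719/144)·f/(1−f) ≈ 6.152 mg/L.
Difference ≈ 20.789 − 6.152 ≈ 14.637 mg/L.

14.6 mg/L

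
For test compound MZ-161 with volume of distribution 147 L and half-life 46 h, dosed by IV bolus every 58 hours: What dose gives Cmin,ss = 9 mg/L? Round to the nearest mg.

1847 mg

τ/t½ = 58/46 ≈ 1.2609, so f = (1/2)^(58/46) ≈ 0.417292.
Cmin,ss = (D/Vd)·f/(1−f), so D = Cmin,ss·Vd·(1−f)/f.
D = 9 × 147 × (1−f)/f ≈ 9 × 147 × 1.39640 ≈ 1847.44 mg.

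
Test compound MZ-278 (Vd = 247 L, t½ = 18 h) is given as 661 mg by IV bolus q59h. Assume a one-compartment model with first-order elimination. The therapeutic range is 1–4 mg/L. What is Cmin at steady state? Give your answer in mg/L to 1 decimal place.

0.3 mg/L

τ/t½ = 59/18 ≈ 3.2778, so fraction remaining f = (1/2)^(59/18) ≈ 0.1031.
Accumulation ratio R = 1/(1 − f) ≈ 1/0.8969 ≈ 1.1150.
Single-dose peak C₀ = D/Vd = 661/247 ≈ 2.676 mg/L.
Cmax,ss = C₀/(1 − f) ≈ 2.676/0.8969 ≈ 2.984 mg/L.
Steady-state trough Cmin,ss = Cmax,ss·f ≈ 2.984 × 0.1031 ≈ 0.308 mg/L.
Trough 0.3 mg/L vs MEC 1 mg/L: subtherapeutic.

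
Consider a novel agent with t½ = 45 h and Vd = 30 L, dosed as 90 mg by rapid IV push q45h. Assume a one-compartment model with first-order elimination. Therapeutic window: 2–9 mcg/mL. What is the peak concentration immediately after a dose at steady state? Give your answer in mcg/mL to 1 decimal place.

6.0 mcg/mL

τ = 45 h = 1 half-life, so f = (1/2)^1 = 0.5.
At steady state, R = 1/(1 − 0.5) = 2/1.
Single-dose peak C₀ = D/Vd = 90/30 = 3 mcg/mL.
Steady-state peak Cmax,ss = C₀·R = 3 × 2/1 ≈ 6.000 mcg/mL.
Peak 6.0 mcg/mL vs MTC 9 mcg/mL: below toxic threshold.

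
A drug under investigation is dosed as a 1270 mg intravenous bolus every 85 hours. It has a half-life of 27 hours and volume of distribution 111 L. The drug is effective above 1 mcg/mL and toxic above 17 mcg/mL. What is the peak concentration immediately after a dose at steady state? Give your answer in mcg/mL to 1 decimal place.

Over one 85-h interval, 85/27 ≈ 3.1481 half-lives elapse, leaving f ≈ 0.1128 of each dose.
Accumulation ratio R = 1/(1 − f) ≈ 1/0.8872 ≈ 1.1271.
Each bolus raises the concentration by D/Vd = 1270/111 ≈ 11.441 mcg/mL.
Steady-state peak Cmax,ss = C₀·R ≈ 11.441 × 1.1271 ≈ 12.895 mcg/mL.
Peak 12.9 mcg/mL vs MTC 17 mcg/mL: below toxic threshold.

12.9 mcg/mL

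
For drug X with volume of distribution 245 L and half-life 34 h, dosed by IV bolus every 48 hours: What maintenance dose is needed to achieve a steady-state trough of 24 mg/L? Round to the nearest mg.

τ/t½ = 48/34 ≈ 1.4118, so f = (1/2)^(48/34) ≈ 0.375852.
Cmin,ss = (D/Vd)·f/(1−f), so D = Cmin,ss·Vd·(1−f)/f.
D = 24 × 245 × (1−f)/f ≈ 24 × 245 × 1.66062 ≈ 9764.45 mg.

9764 mg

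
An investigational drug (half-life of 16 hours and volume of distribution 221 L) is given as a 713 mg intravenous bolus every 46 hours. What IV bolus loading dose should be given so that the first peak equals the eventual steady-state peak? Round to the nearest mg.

826 mg

f = (1/2)^(46/16) ≈ 0.136313; accumulation ratio R = 1/(1−f) ≈ 1.15783.
Loading dose to hit Cmax,ss on first dose: D_load = D_maint·R ≈ 713 × 1.15783 ≈ 825.53 mg.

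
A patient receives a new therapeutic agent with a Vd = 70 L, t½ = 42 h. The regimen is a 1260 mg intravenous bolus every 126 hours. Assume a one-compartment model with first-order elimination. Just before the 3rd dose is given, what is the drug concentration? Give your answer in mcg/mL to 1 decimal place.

f = (1/2)^(τ/t½) = (1/2)^(126/42) ≈ 0.1250.
C₀ = D/Vd = 1260/70 ≈ 18.000 mcg/mL.
Before the 3rd dose, 2 doses have been given. Superposition: Cmin = C₀·(f + f²).
≈ 18.000 × (0.1250 + 0.0156) ≈ 18.000 × 0.1406 ≈ 2.531 mcg/mL.

2.5 mcg/mL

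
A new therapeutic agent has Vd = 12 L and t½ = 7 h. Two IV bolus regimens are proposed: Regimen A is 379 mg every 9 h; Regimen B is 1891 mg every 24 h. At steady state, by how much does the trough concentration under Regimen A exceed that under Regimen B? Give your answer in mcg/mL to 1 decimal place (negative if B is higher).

Regimen A: f = (1/2)^(9/7) ≈ 0.4102; Cmin,ss = (379/12)·f/(1−f) ≈ 21.966 mcg/mL.
Regimen B: f = (1/2)^(24/7) ≈ 0.0929; Cmin,ss = (1891/12)·f/(1−f) ≈ 16.139 mcg/mL.
Difference ≈ 21.966 − 16.139 ≈ 5.827 mcg/mL.

5.8 mcg/mL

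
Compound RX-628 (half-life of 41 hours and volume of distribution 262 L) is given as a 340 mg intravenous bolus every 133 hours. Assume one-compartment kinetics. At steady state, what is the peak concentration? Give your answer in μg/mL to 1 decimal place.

k = ln2/t½ = ln2/41 ≈ 0.016906 h⁻¹; fraction remaining f = e^(−kτ) = e^(−0.016906×133) ≈ 0.1056.
Accumulation ratio R = 1/(1 − f) ≈ 1/0.8944 ≈ 1.1181.
Single-dose peak C₀ = D/Vd = 340/262 ≈ 1.298 μg/mL.
Cmax,ss = C₀/(1 − f) ≈ 1.298/0.8944 ≈ 1.451 μg/mL.

1.5 μg/mL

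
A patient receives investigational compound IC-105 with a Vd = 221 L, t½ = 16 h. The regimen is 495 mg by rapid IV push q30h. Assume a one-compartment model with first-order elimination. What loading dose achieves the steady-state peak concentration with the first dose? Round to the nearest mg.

f = (1/2)^(30/16) ≈ 0.272627; accumulation ratio R = 1/(1−f) ≈ 1.37481.
Loading dose to hit Cmax,ss on first dose: D_load = D_maint·R ≈ 495 × 1.37481 ≈ 680.53 mg.

681 mg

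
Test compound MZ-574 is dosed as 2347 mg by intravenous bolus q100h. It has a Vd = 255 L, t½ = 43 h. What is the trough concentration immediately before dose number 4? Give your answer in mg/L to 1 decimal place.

2.3 mg/L

f = (1/2)^(τ/t½) = (1/2)^(100/43) ≈ 0.1995.
C₀ = D/Vd = 2347/255 ≈ 9.204 mg/L.
Before the 4th dose, 3 doses have been given. Superposition: Cmin = C₀·(f + f² + … + f^3).
≈ 9.204 × (0.1995 + 0.0398 + 0.0079) ≈ 9.204 × 0.2472 ≈ 2.275 mg/L.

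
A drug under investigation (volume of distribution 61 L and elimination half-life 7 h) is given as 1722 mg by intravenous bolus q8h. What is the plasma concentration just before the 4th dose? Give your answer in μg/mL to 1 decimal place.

f = (1/2)^(τ/t½) = (1/2)^(8/7) ≈ 0.4529.
C₀ = D/Vd = 1722/61 ≈ 28.230 μg/mL.
Before the 4th dose, 3 doses have been given. Superposition: Cmin = C₀·(f + f² + … + f^3).
≈ 28.230 × (0.4529 + 0.2051 + 0.0929) ≈ 28.230 × 0.7509 ≈ 21.198 μg/mL.

21.2 μg/mL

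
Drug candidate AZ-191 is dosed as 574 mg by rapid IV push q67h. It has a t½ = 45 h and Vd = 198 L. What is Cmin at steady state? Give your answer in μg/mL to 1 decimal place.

1.6 μg/mL

Over one 67-h interval, 67/45 ≈ 1.4889 half-lives elapse, leaving f ≈ 0.3563 of each dose.
At steady state, accumulation factor R = 1/(1 − e^(−kτ)) ≈ 1.5535.
Single-dose peak C₀ = D/Vd = 574/198 ≈ 2.899 μg/mL.
Steady-state peak Cmax,ss = C₀·R ≈ 2.899 × 1.5535 ≈ 4.504 μg/mL.
One interval later, Cmin,ss = Cmax,ss·e^(−kτ) ≈ 4.504 × 0.3563 ≈ 1.605 μg/mL.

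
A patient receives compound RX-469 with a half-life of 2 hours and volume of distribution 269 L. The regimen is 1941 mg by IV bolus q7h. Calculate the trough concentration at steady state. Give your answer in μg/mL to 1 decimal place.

0.7 μg/mL

τ/t½ = 7/2 ≈ 3.5, so fraction remaining f = (1/2)^(7/2) ≈ 0.0884.
Accumulation ratio R = 1/(1 − f) ≈ 1/0.9116 ≈ 1.0970.
Single-dose peak C₀ = D/Vd = 1941/269 ≈ 7.216 μg/mL.
Steady-state peak Cmax,ss = C₀·R ≈ 7.216 × 1.0970 ≈ 7.916 μg/mL.
Steady-state trough Cmin,ss = Cmax,ss·f ≈ 7.916 × 0.0884 ≈ 0.700 μg/mL.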